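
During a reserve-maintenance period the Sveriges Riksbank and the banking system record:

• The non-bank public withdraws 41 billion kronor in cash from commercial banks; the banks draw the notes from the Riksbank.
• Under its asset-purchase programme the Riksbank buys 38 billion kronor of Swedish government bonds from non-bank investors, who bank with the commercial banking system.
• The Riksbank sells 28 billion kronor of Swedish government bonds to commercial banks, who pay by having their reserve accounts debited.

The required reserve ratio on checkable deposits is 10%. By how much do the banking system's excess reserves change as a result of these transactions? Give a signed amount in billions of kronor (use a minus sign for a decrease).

-30.7 billion

Currency withdrawal 41 billion kronor: reserves −41B, deposits −41B.
Asset purchase (from non-banks) 38 billion kronor: reserves +38B, deposits +38B.
OMO sale (to banks) 28 billion kronor: reserves −28B, deposits 0.
Totals: Δreserves = −31B, Δdeposits = −3B.
Δrequired reserves = 10% × −3B = −0.3B.
Δexcess reserves = Δreserves − Δrequired = −31B − (−0.3B) = -30.7 billion.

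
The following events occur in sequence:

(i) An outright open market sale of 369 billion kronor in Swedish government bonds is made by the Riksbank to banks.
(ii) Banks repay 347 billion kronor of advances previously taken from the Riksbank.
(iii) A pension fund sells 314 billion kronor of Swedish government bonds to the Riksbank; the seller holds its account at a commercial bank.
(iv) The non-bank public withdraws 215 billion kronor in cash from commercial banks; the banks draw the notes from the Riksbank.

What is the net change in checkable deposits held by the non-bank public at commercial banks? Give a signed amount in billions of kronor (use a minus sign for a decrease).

+99 billion

Riksbank balance sheet:
  Assets:      Securities −55B, Loans to banks −347B
  Liabilities: Bank reserves −617B, Currency in circulation +215B
Commercial banking system:
  Assets:      Reserves at CB −617B, Securities +369B
  Liabilities: Checkable deposits +99B, Borrowings from CB −347B
So the change in checkable deposits held by the non-bank public at commercial banks is +99 billion.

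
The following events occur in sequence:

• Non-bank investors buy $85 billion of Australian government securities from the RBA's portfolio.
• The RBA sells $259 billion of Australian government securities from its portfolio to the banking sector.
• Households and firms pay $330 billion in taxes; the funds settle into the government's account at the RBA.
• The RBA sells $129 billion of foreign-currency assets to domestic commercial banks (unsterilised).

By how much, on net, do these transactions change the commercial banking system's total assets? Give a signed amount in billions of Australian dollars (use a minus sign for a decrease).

Asset sale (to non-banks) $85 billion: bank balance sheets shrink → −$85B.
OMO sale (to banks) $259 billion: just an asset swap on bank balance sheets → 0.
Government account inflow $330 billion: bank balance sheets shrink → −$330B.
FX sale $129 billion: just an asset swap on bank balance sheets → 0.
Net: −85 + 0 − 330 + 0 = -$415 billion.

-$415 billion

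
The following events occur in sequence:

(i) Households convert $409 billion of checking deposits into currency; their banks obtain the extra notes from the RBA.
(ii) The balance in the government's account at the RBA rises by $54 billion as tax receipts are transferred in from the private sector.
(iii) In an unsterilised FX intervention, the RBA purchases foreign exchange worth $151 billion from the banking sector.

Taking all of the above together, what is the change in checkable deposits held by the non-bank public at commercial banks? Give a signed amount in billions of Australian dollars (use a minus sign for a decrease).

-$463 billion

Currency withdrawal $409 billion: non-bank counterparties' bank balances fall → −$409B.
Government account inflow $54 billion: non-bank counterparties' bank balances fall → −$54B.
FX purchase $151 billion: the counterparty is a bank, so public deposits are unchanged → 0.
Net: −409 − 54 + 0 = -$463 billion.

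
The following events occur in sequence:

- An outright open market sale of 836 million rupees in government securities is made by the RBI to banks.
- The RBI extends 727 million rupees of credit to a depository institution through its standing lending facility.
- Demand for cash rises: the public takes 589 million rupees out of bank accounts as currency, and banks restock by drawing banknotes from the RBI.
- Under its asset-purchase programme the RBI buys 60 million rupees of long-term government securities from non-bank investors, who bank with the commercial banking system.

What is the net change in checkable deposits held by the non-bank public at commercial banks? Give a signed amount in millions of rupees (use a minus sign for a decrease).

OMO sale (to banks) 836 million rupees: the counterparty is a bank, so public deposits are unchanged → 0.
Discount-window loan 727 million rupees: the counterparty is a bank, so public deposits are unchanged → 0.
Currency withdrawal 589 million rupees: non-bank counterparties' bank balances fall → −589M.
Asset purchase (from non-banks) 60 million rupees: non-bank counterparties' bank balances rise → +60M.
Net: 0 + 0 − 589 + 60 = -529 million.

-529 million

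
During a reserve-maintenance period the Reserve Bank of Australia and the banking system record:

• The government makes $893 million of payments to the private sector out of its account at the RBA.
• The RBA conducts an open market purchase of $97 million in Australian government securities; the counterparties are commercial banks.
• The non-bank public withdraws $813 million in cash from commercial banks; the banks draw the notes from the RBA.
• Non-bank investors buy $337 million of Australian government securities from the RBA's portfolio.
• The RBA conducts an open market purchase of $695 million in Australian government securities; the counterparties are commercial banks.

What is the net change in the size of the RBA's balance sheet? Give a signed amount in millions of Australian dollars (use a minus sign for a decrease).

+$455 million

Government spending $893 million: only the composition of liabilities changes → 0.
OMO purchase (from banks) $97 million: an RBA asset is acquired → +$97M.
Currency withdrawal $813 million: only the composition of liabilities changes → 0.
Asset sale (to non-banks) $337 million: an RBA asset is shed → −$337M.
OMO purchase (from banks) $695 million: an RBA asset is acquired → +$695M.
Net: 0 + 97 + 0 − 337 + 695 = +$455 million.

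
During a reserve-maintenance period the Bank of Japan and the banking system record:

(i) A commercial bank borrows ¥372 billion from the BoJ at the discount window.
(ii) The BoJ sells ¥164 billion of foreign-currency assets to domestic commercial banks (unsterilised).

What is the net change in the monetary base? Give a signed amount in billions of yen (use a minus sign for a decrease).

BoJ balance sheet:
  Assets:      Loans to banks +¥372B, Foreign assets −¥164B
  Liabilities: Bank reserves +¥208B
Commercial banking system:
  Assets:      Reserves at CB +¥208B, Foreign assets +¥164B
  Liabilities: Borrowings from CB +¥372B
Monetary base = currency + reserves: 0 + (+¥208B) = +¥208 billion.

+¥208 billion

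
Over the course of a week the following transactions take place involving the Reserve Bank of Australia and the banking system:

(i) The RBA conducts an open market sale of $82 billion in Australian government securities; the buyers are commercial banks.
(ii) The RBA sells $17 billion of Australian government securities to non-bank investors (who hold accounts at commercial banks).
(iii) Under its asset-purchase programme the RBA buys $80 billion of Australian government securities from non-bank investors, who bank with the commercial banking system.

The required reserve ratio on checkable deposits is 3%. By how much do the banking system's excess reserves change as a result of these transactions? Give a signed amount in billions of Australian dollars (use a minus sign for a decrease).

-$20.89 billion

OMO sale (to banks) $82 billion: reserves −$82B, deposits 0.
Asset sale (to non-banks) $17 billion: reserves −$17B, deposits −$17B.
Asset purchase (from non-banks) $80 billion: reserves +$80B, deposits +$80B.
Totals: Δreserves = −$19B, Δdeposits = +$63B.
Δrequired reserves = 3% × +$63B = +$1.89B.
Δexcess reserves = Δreserves − Δrequired = −$19B − (+$1.89B) = -$20.89 billion.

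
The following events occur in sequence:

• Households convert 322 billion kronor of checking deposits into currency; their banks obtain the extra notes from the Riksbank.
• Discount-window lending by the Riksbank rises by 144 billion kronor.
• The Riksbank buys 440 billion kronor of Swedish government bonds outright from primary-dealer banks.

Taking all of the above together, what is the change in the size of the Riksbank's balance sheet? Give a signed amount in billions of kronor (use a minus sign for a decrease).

Currency withdrawal 322 billion kronor: only the composition of liabilities changes → 0.
Discount-window loan 144 billion kronor: a Riksbank asset is acquired → +144B.
OMO purchase (from banks) 440 billion kronor: a Riksbank asset is acquired → +440B.
Net: 0 + 144 + 440 = +584 billion.

+584 billion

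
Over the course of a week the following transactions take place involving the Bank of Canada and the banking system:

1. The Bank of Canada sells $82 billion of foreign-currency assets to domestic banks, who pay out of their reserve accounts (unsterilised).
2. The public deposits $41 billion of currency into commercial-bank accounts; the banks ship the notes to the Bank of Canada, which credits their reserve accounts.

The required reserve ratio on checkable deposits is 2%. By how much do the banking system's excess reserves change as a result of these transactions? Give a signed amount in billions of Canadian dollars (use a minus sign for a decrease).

-$41.82 billion

FX sale $82 billion: reserves −$82B, deposits 0.
Currency deposit $41 billion: reserves +$41B, deposits +$41B.
Totals: Δreserves = −$41B, Δdeposits = +$41B.
Δrequired reserves = 2% × +$41B = +$0.82B.
Δexcess reserves = Δreserves − Δrequired = −$41B − (+$0.82B) = -$41.82 billion.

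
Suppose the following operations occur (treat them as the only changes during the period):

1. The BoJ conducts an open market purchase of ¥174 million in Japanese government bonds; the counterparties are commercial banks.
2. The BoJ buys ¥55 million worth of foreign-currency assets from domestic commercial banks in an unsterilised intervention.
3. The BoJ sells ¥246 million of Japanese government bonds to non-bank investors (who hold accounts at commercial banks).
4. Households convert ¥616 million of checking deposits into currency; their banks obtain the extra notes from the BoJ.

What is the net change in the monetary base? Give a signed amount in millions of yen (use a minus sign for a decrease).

OMO purchase (from banks) ¥174 million: BoJ balance sheet expands → +¥174M.
FX purchase ¥55 million: BoJ balance sheet expands → +¥55M.
Asset sale (to non-banks) ¥246 million: BoJ balance sheet contracts → −¥246M.
Currency withdrawal ¥616 million: just a shift between currency and reserves — both are base money → 0.
Net: 174 + 55 − 246 + 0 = -¥17 million.

-¥17 million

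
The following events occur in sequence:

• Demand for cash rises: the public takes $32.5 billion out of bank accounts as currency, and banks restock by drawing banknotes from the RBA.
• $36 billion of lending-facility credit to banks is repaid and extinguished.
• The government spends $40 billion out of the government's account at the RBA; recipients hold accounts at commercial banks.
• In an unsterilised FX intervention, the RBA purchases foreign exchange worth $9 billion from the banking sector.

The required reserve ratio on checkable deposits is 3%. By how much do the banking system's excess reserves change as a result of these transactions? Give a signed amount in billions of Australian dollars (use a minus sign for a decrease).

Currency withdrawal $32.5 billion: reserves −$32.5B, deposits −$32.5B.
Discount-window repayment $36 billion: reserves −$36B, deposits 0.
Government spending $40 billion: reserves +$40B, deposits +$40B.
FX purchase $9 billion: reserves +$9B, deposits 0.
Totals: Δreserves = −$19.5B, Δdeposits = +$7.5B.
Δrequired reserves = 3% × +$7.5B = +$0.225B.
Δexcess reserves = Δreserves − Δrequired = −$19.5B − (+$0.225B) = -$19.725 billion.

-$19.725 billion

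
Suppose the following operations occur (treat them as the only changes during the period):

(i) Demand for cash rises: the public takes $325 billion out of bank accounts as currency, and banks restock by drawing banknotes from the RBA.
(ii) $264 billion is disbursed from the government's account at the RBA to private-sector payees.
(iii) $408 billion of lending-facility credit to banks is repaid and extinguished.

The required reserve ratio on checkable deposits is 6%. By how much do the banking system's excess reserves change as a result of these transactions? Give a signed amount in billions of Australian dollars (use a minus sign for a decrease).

-$465.34 billion

Currency withdrawal $325 billion: reserves −$325B, deposits −$325B.
Government spending $264 billion: reserves +$264B, deposits +$264B.
Discount-window repayment $408 billion: reserves −$408B, deposits 0.
Totals: Δreserves = −$469B, Δdeposits = −$61B.
Δrequired reserves = 6% × −$61B = −$3.66B.
Δexcess reserves = Δreserves − Δrequired = −$469B − (−$3.66B) = -$465.34 billion.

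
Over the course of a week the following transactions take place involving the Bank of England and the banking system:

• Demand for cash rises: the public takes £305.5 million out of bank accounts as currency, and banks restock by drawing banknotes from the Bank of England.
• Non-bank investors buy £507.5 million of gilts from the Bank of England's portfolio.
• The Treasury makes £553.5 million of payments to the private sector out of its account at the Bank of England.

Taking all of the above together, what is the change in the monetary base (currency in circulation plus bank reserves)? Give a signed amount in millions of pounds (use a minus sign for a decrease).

Bank of England balance sheet:
  Assets:      Securities −£507.5M
  Liabilities: Bank reserves −£259.5M, Currency in circulation +£305.5M, Government deposits −£553.5M
Monetary base = currency + reserves: +£305.5M + (−£259.5M) = +£46 million.

+£46 million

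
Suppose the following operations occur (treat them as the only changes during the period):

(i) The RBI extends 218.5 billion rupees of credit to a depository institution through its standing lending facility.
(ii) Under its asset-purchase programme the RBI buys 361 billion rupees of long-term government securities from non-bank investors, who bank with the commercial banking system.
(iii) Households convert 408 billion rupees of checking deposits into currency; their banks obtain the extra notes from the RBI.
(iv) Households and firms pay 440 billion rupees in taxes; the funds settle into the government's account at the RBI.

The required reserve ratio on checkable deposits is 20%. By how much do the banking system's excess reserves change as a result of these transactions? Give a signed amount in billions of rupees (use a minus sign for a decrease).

-171.1 billion

Discount-window loan 218.5 billion rupees: reserves +218.5B, deposits 0.
Asset purchase (from non-banks) 361 billion rupees: reserves +361B, deposits +361B.
Currency withdrawal 408 billion rupees: reserves −408B, deposits −408B.
Government account inflow 440 billion rupees: reserves −440B, deposits −440B.
Totals: Δreserves = −268.5B, Δdeposits = −487B.
Δrequired reserves = 20% × −487B = −97.4B.
Δexcess reserves = Δreserves − Δrequired = −268.5B − (−97.4B) = -171.1 billion.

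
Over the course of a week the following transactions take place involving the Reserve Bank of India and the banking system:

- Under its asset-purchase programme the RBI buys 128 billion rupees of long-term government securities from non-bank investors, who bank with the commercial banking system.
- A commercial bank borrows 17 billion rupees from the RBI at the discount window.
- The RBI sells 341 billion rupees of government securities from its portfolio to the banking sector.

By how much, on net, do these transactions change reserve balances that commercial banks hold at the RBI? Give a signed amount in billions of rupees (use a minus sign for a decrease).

-196 billion

Asset purchase (from non-banks) 128 billion rupees: the RBI pays by crediting reserve accounts → +128B.
Discount-window loan 17 billion rupees: the loan is credited to the bank's reserve account → +17B.
OMO sale (to banks) 341 billion rupees: the buying banks pay out of their reserve balances → −341B.
Net: 128 + 17 − 341 = -196 billion.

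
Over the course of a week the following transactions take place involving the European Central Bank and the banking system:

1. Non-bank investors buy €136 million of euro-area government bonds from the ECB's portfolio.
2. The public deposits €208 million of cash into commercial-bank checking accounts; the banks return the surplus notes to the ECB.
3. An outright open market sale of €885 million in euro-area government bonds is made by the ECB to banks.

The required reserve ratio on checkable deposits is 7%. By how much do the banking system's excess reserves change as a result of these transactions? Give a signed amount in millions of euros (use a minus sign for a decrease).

-€818.04 million

Asset sale (to non-banks) €136 million: reserves −€136M, deposits −€136M.
Currency deposit €208 million: reserves +€208M, deposits +€208M.
OMO sale (to banks) €885 million: reserves −€885M, deposits 0.
Totals: Δreserves = −€813M, Δdeposits = +€72M.
Δrequired reserves = 7% × +€72M = +€5.04M.
Δexcess reserves = Δreserves − Δrequired = −€813M − (+€5.04M) = -€818.04 million.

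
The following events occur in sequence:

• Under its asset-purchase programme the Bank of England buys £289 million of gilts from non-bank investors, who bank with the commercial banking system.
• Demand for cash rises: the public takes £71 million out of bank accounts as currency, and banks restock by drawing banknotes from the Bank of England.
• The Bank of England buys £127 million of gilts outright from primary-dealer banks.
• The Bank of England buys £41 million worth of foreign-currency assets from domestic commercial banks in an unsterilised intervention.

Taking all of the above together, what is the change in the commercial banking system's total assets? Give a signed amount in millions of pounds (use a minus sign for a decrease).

Asset purchase (from non-banks) £289 million: bank balance sheets expand → +£289M.
Currency withdrawal £71 million: bank balance sheets shrink → −£71M.
OMO purchase (from banks) £127 million: just an asset swap on bank balance sheets → 0.
FX purchase £41 million: just an asset swap on bank balance sheets → 0.
Net: 289 − 71 + 0 + 0 = +£218 million.

+£218 million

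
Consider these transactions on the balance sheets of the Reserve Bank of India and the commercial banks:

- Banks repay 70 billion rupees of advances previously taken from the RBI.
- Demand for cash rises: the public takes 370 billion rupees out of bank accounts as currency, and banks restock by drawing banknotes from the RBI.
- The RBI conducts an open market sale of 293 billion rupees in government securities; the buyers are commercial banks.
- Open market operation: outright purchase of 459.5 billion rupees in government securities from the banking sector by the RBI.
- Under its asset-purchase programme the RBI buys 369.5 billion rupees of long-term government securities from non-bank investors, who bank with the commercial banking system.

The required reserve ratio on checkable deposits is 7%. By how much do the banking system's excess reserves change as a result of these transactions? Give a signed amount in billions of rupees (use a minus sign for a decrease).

Discount-window repayment 70 billion rupees: reserves −70B, deposits 0.
Currency withdrawal 370 billion rupees: reserves −370B, deposits −370B.
OMO sale (to banks) 293 billion rupees: reserves −293B, deposits 0.
OMO purchase (from banks) 459.5 billion rupees: reserves +459.5B, deposits 0.
Asset purchase (from non-banks) 369.5 billion rupees: reserves +369.5B, deposits +369.5B.
Totals: Δreserves = +96B, Δdeposits = −0.5B.
Δrequired reserves = 7% × −0.5B = −0.035B.
Δexcess reserves = Δreserves − Δrequired = +96B − (−0.035B) = +96.035 billion.

+96.035 billion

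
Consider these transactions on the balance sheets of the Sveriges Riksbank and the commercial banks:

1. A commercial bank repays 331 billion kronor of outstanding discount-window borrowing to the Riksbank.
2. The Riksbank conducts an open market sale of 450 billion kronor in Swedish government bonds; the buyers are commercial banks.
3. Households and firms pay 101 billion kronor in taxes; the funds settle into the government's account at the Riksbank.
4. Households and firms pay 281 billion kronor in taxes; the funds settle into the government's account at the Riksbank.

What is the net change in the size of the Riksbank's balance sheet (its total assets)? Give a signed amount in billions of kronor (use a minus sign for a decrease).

-781 billion

Discount-window repayment 331 billion kronor: a Riksbank asset is shed → −331B.
OMO sale (to banks) 450 billion kronor: a Riksbank asset is shed → −450B.
Government account inflow 101 billion kronor: only the composition of liabilities changes → 0.
Government account inflow 281 billion kronor: only the composition of liabilities changes → 0.
Net: −331 − 450 + 0 + 0 = -781 billion.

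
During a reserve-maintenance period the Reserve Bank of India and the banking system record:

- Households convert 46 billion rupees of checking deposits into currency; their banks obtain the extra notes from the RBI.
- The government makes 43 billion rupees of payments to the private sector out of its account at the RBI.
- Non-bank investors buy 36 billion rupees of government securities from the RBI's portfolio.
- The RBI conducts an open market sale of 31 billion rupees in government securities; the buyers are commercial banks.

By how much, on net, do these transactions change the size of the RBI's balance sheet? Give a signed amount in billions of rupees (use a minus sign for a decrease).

Currency withdrawal 46 billion rupees: only the composition of liabilities changes → 0.
Government spending 43 billion rupees: only the composition of liabilities changes → 0.
Asset sale (to non-banks) 36 billion rupees: an RBI asset is shed → −36B.
OMO sale (to banks) 31 billion rupees: an RBI asset is shed → −31B.
Net: 0 + 0 − 36 − 31 = -67 billion.

-67 billion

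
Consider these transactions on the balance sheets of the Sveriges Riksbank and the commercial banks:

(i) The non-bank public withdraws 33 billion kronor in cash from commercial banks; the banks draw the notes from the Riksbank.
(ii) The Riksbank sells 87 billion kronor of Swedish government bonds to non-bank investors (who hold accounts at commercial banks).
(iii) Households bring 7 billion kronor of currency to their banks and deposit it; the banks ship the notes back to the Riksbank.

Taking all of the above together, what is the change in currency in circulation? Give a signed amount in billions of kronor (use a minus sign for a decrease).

Currency withdrawal 33 billion kronor: notes leave the central bank → +33B.
Asset sale (to non-banks) 87 billion kronor: no currency enters or leaves circulation → 0.
Currency deposit 7 billion kronor: notes return to the central bank → −7B.
Net: 33 + 0 − 7 = +26 billion.

+26 billion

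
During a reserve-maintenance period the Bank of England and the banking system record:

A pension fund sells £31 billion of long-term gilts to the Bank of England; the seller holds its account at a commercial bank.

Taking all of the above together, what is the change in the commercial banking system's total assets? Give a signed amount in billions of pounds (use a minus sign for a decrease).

Bank of England balance sheet:
  Assets:      Securities +£31B
  Liabilities: Bank reserves +£31B
Commercial banking system:
  Assets:      Reserves at CB +£31B
  Liabilities: Checkable deposits +£31B
Change in total bank assets = +£31 billion.

+£31 billion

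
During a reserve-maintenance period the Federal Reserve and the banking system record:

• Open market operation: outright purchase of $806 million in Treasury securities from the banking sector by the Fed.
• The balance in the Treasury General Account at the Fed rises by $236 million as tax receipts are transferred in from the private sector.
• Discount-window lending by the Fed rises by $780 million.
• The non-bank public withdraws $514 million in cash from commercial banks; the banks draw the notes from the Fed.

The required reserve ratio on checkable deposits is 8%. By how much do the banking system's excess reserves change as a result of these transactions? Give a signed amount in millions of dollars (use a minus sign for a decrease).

+$896 million

OMO purchase (from banks) $806 million: reserves +$806M, deposits 0.
Government account inflow $236 million: reserves −$236M, deposits −$236M.
Discount-window loan $780 million: reserves +$780M, deposits 0.
Currency withdrawal $514 million: reserves −$514M, deposits −$514M.
Totals: Δreserves = +$836M, Δdeposits = −$750M.
Δrequired reserves = 8% × −$750M = −$60M.
Δexcess reserves = Δreserves − Δrequired = +$836M − (−$60M) = +$896 million.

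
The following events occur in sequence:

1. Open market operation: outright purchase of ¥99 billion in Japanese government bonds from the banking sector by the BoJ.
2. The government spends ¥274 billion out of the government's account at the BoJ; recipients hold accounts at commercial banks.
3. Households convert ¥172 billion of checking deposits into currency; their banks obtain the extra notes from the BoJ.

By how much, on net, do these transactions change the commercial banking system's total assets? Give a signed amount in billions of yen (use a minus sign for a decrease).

OMO purchase (from banks) ¥99 billion: just an asset swap on bank balance sheets → 0.
Government spending ¥274 billion: bank balance sheets expand → +¥274B.
Currency withdrawal ¥172 billion: bank balance sheets shrink → −¥172B.
Net: 0 + 274 − 172 = +¥102 billion.

+¥102 billion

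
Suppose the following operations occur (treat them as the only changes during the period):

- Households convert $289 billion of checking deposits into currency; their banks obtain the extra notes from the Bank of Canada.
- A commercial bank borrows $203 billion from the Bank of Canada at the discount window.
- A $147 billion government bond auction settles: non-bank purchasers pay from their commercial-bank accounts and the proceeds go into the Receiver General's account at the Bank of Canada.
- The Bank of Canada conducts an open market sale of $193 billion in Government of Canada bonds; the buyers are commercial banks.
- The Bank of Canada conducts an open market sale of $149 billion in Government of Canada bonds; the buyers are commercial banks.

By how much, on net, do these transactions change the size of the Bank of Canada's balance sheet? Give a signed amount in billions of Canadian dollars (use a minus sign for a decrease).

Bank of Canada balance sheet:
  Assets:      Securities −$342B, Loans to banks +$203B
  Liabilities: Bank reserves −$575B, Currency in circulation +$289B, Government deposits +$147B
Commercial banking system:
  Assets:      Reserves at CB −$575B, Securities +$342B
  Liabilities: Checkable deposits −$436B, Borrowings from CB +$203B
Change in total Bank of Canada assets = -$139 billion.

-$139 billion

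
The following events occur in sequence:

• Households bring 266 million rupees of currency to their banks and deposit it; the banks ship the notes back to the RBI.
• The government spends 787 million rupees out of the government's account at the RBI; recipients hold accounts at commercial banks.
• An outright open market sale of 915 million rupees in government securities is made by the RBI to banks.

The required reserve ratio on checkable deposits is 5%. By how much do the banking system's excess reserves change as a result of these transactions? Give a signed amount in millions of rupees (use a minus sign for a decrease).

+85.35 million

Currency deposit 266 million rupees: reserves +266M, deposits +266M.
Government spending 787 million rupees: reserves +787M, deposits +787M.
OMO sale (to banks) 915 million rupees: reserves −915M, deposits 0.
Totals: Δreserves = +138M, Δdeposits = +1053M.
Δrequired reserves = 5% × +1053M = +52.65M.
Δexcess reserves = Δreserves − Δrequired = +138M − (+52.65M) = +85.35 million.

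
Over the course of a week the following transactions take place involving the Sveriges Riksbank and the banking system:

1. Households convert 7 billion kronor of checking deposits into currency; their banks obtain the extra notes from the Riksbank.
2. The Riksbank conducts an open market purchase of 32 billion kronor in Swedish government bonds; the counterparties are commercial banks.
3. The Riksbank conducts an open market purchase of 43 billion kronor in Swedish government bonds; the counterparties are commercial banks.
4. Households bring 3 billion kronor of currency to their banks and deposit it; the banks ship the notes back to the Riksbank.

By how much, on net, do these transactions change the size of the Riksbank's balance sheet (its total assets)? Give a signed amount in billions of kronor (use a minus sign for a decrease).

+75 billion

Currency withdrawal 7 billion kronor: only the composition of liabilities changes → 0.
OMO purchase (from banks) 32 billion kronor: a Riksbank asset is acquired → +32B.
OMO purchase (from banks) 43 billion kronor: a Riksbank asset is acquired → +43B.
Currency deposit 3 billion kronor: only the composition of liabilities changes → 0.
Net: 0 + 32 + 43 + 0 = +75 billion.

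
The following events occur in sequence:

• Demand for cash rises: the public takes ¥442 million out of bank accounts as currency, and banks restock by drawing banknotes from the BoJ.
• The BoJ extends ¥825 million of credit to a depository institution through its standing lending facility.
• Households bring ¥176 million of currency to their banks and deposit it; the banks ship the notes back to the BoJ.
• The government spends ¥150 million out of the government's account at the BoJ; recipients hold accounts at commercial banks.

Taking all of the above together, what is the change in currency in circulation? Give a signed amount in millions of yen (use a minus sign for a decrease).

Currency withdrawal ¥442 million: notes leave the central bank → +¥442M.
Discount-window loan ¥825 million: no currency enters or leaves circulation → 0.
Currency deposit ¥176 million: notes return to the central bank → −¥176M.
Government spending ¥150 million: no currency enters or leaves circulation → 0.
Net: 442 + 0 − 176 + 0 = +¥266 million.

+¥266 million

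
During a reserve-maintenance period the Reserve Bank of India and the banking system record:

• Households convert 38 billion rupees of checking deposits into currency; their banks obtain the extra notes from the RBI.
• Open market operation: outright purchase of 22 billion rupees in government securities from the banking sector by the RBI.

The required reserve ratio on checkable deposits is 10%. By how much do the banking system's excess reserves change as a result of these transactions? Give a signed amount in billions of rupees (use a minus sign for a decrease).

Currency withdrawal 38 billion rupees: reserves −38B, deposits −38B.
OMO purchase (from banks) 22 billion rupees: reserves +22B, deposits 0.
Totals: Δreserves = −16B, Δdeposits = −38B.
Δrequired reserves = 10% × −38B = −3.8B.
Δexcess reserves = Δreserves − Δrequired = −16B − (−3.8B) = -12.2 billion.

-12.2 billion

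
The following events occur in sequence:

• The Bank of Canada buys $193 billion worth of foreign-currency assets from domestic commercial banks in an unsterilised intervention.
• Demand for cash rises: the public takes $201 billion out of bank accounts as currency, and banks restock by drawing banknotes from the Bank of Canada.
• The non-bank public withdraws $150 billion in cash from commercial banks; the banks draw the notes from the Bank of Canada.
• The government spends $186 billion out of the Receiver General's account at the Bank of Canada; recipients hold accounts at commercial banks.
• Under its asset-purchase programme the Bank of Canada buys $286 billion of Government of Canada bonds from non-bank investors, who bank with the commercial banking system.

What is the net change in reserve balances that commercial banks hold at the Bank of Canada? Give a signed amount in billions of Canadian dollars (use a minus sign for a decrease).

Bank of Canada balance sheet:
  Assets:      Securities +$286B, Foreign assets +$193B
  Liabilities: Bank reserves +$314B, Currency in circulation +$351B, Government deposits −$186B
Commercial banking system:
  Assets:      Reserves at CB +$314B, Foreign assets −$193B
  Liabilities: Checkable deposits +$121B
So the change in reserve balances that commercial banks hold at the Bank of Canada is +$314 billion.

+$314 billion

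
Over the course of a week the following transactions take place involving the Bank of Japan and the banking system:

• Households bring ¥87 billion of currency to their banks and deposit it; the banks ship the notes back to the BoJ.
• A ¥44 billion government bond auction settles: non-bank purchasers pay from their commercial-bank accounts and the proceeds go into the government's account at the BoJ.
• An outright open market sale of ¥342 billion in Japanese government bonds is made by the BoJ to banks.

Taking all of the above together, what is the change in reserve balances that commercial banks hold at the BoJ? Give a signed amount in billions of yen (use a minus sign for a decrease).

BoJ balance sheet:
  Assets:      Securities −¥342B
  Liabilities: Bank reserves −¥299B, Currency in circulation −¥87B, Government deposits +¥44B
Commercial banking system:
  Assets:      Reserves at CB −¥299B, Securities +¥342B
  Liabilities: Checkable deposits +¥43B
So the change in reserve balances that commercial banks hold at the BoJ is -¥299 billion.

-¥299 billion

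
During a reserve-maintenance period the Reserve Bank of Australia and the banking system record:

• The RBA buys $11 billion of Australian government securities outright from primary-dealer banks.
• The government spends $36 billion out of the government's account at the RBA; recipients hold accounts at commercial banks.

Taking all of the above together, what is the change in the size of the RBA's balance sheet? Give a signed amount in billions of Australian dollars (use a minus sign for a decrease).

OMO purchase (from banks) $11 billion: an RBA asset is acquired → +$11B.
Government spending $36 billion: only the composition of liabilities changes → 0.
Net: 11 + 0 = +$11 billion.

+$11 billion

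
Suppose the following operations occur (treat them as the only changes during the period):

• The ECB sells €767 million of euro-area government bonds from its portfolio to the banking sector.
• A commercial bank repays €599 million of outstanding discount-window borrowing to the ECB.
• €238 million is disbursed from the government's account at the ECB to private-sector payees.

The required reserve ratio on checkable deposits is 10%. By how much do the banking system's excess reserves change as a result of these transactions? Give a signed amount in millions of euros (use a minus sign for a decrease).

OMO sale (to banks) €767 million: reserves −€767M, deposits 0.
Discount-window repayment €599 million: reserves −€599M, deposits 0.
Government spending €238 million: reserves +€238M, deposits +€238M.
Totals: Δreserves = −€1128M, Δdeposits = +€238M.
Δrequired reserves = 10% × +€238M = +€23.8M.
Δexcess reserves = Δreserves − Δrequired = −€1128M − (+€23.8M) = -€1151.8 million.

-€1151.8 million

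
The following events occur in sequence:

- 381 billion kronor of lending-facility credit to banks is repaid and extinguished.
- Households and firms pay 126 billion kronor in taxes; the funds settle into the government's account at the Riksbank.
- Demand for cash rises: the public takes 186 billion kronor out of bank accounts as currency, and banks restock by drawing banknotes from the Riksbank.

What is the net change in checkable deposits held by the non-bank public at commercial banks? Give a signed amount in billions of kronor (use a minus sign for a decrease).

-312 billion

Discount-window repayment 381 billion kronor: the counterparty is a bank, so public deposits are unchanged → 0.
Government account inflow 126 billion kronor: non-bank counterparties' bank balances fall → −126B.
Currency withdrawal 186 billion kronor: non-bank counterparties' bank balances fall → −186B.
Net: 0 − 126 − 186 = -312 billion.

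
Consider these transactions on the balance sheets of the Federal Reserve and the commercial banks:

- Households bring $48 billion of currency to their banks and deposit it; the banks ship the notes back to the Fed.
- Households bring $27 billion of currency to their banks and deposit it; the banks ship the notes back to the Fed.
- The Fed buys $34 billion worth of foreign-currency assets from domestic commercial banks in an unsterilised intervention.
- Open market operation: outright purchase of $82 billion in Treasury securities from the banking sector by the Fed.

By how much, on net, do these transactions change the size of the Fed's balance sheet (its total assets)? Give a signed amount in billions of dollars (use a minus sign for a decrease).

Fed balance sheet:
  Assets:      Securities +$82B, Foreign assets +$34B
  Liabilities: Bank reserves +$191B, Currency in circulation −$75B
Change in total Fed assets = +$116 billion.

+$116 billion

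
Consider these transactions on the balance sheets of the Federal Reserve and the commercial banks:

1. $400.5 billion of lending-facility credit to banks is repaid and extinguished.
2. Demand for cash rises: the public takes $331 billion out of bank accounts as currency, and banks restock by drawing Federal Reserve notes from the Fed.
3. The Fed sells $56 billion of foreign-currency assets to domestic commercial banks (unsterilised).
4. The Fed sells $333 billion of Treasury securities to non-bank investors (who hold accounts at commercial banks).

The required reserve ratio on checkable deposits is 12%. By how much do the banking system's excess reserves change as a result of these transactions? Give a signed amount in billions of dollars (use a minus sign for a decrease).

-$1040.82 billion

Discount-window repayment $400.5 billion: reserves −$400.5B, deposits 0.
Currency withdrawal $331 billion: reserves −$331B, deposits −$331B.
FX sale $56 billion: reserves −$56B, deposits 0.
Asset sale (to non-banks) $333 billion: reserves −$333B, deposits −$333B.
Totals: Δreserves = −$1120.5B, Δdeposits = −$664B.
Δrequired reserves = 12% × −$664B = −$79.68B.
Δexcess reserves = Δreserves − Δrequired = −$1120.5B − (−$79.68B) = -$1040.82 billion.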